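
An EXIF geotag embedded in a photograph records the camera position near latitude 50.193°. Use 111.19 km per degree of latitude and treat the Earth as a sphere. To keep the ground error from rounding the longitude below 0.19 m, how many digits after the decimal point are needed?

6

At 50.193° one degree of longitude covers 111190 × cos 50.193° ≈ 111190 × 0.6402 ≈ 71184.2 m.
N decimal places → at most half a unit in the last place, 0.5 × 10⁻ᴺ° = 71184.2/2 × 10⁻ᴺ m.
Setting 35592.1 × 10⁻ᴺ ≤ 0.19 gives 10ᴺ ≥ 1.873e+05, i.e. N ≥ 5.27.
So 6 decimal places suffice (0.0356 m); 5 would allow up to 0.356 m.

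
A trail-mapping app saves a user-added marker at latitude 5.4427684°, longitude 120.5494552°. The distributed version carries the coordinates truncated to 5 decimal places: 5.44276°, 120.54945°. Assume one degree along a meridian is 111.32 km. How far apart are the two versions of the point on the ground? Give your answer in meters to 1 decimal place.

The latitude changed by +0.0000084° and the longitude by +0.0000052°.
North–south shift: 0.0000084 × 111320 = 0.935088 m.
E–W at 5.44276°: 0.0000052° × 111320 × cos 5.44276° = 0.0000052 × 111320 × 0.9955 ≈ 0.576254 m.
Combined displacement = (0.935088² + 0.576254²)^½ ≈ 1.09839 m.

1.1 meters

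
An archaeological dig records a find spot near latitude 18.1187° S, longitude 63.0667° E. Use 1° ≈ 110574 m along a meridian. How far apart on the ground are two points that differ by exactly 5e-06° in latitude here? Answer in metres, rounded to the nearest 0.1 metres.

Along a meridian 5e-06° is 5e-06 × 110574 = 0.55287 m.

0.6 metres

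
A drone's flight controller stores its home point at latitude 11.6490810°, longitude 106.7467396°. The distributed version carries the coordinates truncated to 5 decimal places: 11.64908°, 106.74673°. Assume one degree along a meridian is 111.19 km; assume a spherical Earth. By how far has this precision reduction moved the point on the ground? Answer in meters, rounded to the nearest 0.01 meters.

Δlat = 11.6490810 − 11.64908 = +0.0000010°; Δlon = 106.7467396 − 106.74673 = +0.0000096°.
N–S: 0.0000010° × 111190 m/° = 0.11119 m.
East–west at this latitude: 0.0000096° × 111190 × cos 11.6491° ≈ 0.0000096 × 108900 = 1.04544 m.
Distance: √(0.11119² + 1.04544²) ≈ 1.05133 m.

1.05 meters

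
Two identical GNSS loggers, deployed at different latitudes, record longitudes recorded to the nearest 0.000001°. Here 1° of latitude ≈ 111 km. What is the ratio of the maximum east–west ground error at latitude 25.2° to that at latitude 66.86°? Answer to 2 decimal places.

Rounding to 6 decimal places leaves the longitude within ±5e-07° of the true value.
At 25.2°: 5e-07° × 111000 × cos 25.2° = 5e-07 × 111000 × 0.9048 ≈ 0.050218 m.
Error at 66.86° = 5e-07° × 111000 × cos 66.86° ≈ 0.0555 × 0.3930 = 0.02181 m.
The ratio reduces to cos 25.2° / cos 66.86° = 0.9048/0.3930 ≈ 2.3025.

2.30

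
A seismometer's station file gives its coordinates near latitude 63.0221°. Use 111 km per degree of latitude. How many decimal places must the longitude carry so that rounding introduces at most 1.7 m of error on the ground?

5

At 63.0221° one degree of longitude covers 111000 × cos 63.0221° ≈ 111000 × 0.4536 ≈ 50354.8 m.
N decimal places → at most half a unit in the last place, 0.5 × 10⁻ᴺ° = 50354.8/2 × 10⁻ᴺ m.
Setting 25177.4 × 10⁻ᴺ ≤ 1.7 gives 10ᴺ ≥ 1.481e+04, i.e. N ≥ 4.17.
N = 4 would give 2.52 m (too coarse); N = 5 gives 0.252 m ≤ 1.7 m.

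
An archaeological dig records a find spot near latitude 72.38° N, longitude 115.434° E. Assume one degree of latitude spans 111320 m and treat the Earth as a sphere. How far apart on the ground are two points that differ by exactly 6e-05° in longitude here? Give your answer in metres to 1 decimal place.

2.0 metres

6e-05° of longitude at 72.38° is 6e-05 × 111320 × cos 72.38° ≈ 6e-05 × 33696.9 = 2.02181 m.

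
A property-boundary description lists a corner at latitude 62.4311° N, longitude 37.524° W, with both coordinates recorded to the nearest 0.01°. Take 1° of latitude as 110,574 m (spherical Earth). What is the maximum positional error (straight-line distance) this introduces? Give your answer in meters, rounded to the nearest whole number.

Rounding to 2 decimal places leaves each coordinate within ±0.005° of the true value.
N–S: 0.005° × 110574 m/° = 552.87 m.
East–west component at 62.4311°: 0.005° × 110574 × cos 62.4311° ≈ 0.005 × 51175.3 ≈ 255.876 m.
The two errors are perpendicular, so the maximum displacement is √(552.87² + 255.876²) ≈ 609.211 m.

609 meters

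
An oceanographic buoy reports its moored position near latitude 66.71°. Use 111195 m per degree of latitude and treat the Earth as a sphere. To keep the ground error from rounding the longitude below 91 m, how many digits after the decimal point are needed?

At 66.71° one degree of longitude covers 111195 × cos 66.71° ≈ 111195 × 0.3954 ≈ 43964.9 m.
N decimal places → at most half a unit in the last place, 0.5 × 10⁻ᴺ° = 43964.9/2 × 10⁻ᴺ m.
Need 0.5 × 43964.9 × 10⁻ᴺ ≤ 91 → 10⁻ᴺ ≤ 4.140e-03, so N ≥ 2.38.
So 3 decimal places suffice (22 m); 2 would allow up to 220 m.

3 decimal places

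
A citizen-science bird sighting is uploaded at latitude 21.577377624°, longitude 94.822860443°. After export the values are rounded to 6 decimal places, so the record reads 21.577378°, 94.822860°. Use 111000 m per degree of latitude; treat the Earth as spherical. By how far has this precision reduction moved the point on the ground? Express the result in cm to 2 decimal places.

6.19 cm

The latitude changed by -0.000000376° and the longitude by +0.000000443°.
North–south shift: -0.000000376 × 111000 = -0.041736 m.
East–west at this latitude: 0.000000443° × 111000 × cos 21.5774° ≈ 0.000000443 × 103221 = 0.045727 m.
Hypotenuse of the two orthogonal shifts: √(0.041736² + 0.045727²) = 0.0619101 m.
That is 0.0619101 m = 6.191 cm.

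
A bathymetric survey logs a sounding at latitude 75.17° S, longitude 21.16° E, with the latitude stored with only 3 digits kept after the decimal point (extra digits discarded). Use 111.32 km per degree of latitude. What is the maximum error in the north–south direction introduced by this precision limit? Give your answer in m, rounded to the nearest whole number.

111 m

Truncating at 3 decimal places can drop up to a full unit in the last place, so the latitude may be off by as much as 0.001°.
Along the meridian that is 0.001° × 111320 m/° = 111.32 m.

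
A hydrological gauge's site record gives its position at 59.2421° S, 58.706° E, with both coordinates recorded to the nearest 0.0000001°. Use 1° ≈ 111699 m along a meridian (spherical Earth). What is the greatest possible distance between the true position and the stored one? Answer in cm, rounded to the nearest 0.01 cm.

Rounding to 7 decimal places leaves each coordinate within ±5e-08° of the true value.
Latitude error → 5e-08 × 111699 = 0.00558495 m along the meridian.
E–W at 59.2421°: 5e-08° × 111699 × cos 59.2421° = 5e-08 × 111699 × 0.5114 ≈ 0.00285621 m.
Worst case both components are at the extreme and orthogonal: √(0.00558495² + 0.00285621²) ≈ 0.00627293 m.
That is 0.00627293 m = 0.62729 cm.

0.63 cm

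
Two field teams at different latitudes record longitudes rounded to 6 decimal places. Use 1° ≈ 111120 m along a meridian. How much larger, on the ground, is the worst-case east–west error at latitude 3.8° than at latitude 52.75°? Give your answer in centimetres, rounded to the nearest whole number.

2 centimetres

Rounding to 6 decimal places leaves the longitude within ±5e-07° of the true value.
At 3.8°: 5e-07° × 111120 × cos 3.8° = 5e-07 × 111120 × 0.9978 ≈ 0.055438 m.
At 52.75°: 5e-07° × 111120 × cos 52.75° = 5e-07 × 111120 × 0.6053 ≈ 0.03363 m.
Difference: 0.055438 − 0.03363 = 0.021808 m.
That is 0.0218077 m = 2.1808 cm.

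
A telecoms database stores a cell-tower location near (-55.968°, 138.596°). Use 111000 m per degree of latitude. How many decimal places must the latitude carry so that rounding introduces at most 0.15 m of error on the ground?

One degree of latitude covers 111000 m.
Rounding to N decimal places gives at most 0.5 × 10⁻ᴺ degrees of error, i.e. 0.5 × 10⁻ᴺ × 111000 m.
Need 0.5 × 111000 × 10⁻ᴺ ≤ 0.15 → 10⁻ᴺ ≤ 2.703e-06, so N ≥ 5.57.
N = 5 would give 0.555 m (too coarse); N = 6 gives 0.0555 m ≤ 0.15 m.

6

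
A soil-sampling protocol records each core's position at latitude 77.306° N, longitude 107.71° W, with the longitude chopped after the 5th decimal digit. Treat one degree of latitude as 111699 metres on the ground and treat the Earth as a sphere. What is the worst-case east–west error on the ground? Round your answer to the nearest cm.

25 cm

Truncating at 5 decimal places can drop up to a full unit in the last place, so the longitude may be off by as much as 1e-05°.
Parallels shrink by cos φ, so at 77.306° a degree of longitude is 111699 × 0.2197 ≈ 24545.2 m.
Maximum E–W displacement: 1e-05 × 24545.2 = 0.245452 m.
That is 0.245452 m = 24.545 cm.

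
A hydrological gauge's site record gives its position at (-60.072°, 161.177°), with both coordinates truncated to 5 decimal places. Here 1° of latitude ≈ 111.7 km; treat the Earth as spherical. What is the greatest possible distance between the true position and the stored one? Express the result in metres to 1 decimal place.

1.2 metres

Truncating at 5 decimal places can drop up to a full unit in the last place, so each coordinate may be off by as much as 1e-05°.
North–south component: 1e-05° × 111700 = 1.117 m.
Longitude error → 1e-05 × 111700 × cos 60.072° = 1e-05 × 111700 × 0.4989 ≈ 0.557284 m.
Combining orthogonally: (1.117² + 0.557284²)^½ ≈ 1.2483 m.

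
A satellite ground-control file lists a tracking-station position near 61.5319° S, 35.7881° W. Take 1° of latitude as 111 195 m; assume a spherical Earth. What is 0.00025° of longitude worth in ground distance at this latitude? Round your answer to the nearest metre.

0.00025° of longitude at 61.5319° is 0.00025 × 111195 × cos 61.5319° ≈ 0.00025 × 53003.3 = 13.2508 m.

13 metres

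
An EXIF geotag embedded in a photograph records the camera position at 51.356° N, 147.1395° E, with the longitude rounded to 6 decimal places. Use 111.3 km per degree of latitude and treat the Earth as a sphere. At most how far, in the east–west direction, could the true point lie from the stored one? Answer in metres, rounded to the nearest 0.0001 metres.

0.0348 metres

Rounding to 6 decimal places leaves the longitude within ±5e-07° of the true value.
At latitude 51.356° a degree of longitude spans 111300 m × cos 51.356° = 111300 × 0.6245 ≈ 69504.6 m.
East–west error: 5e-07° × 69504.6 m/° ≈ 0.0347523 m.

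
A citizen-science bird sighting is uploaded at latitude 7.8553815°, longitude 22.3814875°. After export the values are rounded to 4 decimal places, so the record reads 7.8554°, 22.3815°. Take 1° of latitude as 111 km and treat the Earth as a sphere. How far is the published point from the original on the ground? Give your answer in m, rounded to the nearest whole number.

2 m

Δlat = 7.8553815 − 7.8554 = -0.0000185°; Δlon = 22.3814875 − 22.3815 = -0.0000125°.
North–south shift: -0.0000185 × 111000 = -2.0535 m.
East–west at this latitude: -0.0000125° × 111000 × cos 7.8554° ≈ -0.0000125 × 109958 = -1.37448 m.
Distance: √(2.0535² + 1.37448²) ≈ 2.47104 m.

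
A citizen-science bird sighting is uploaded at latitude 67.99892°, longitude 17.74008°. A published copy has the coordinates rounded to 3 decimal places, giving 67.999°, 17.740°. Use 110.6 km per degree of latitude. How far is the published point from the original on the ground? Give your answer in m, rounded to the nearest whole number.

Δlat = 67.99892 − 67.999 = -0.00008°; Δlon = 17.74008 − 17.740 = +0.00008°.
N–S: -0.00008° × 110600 m/° = -8.848 m.
East–west at this latitude: 0.00008° × 110600 × cos 67.999° ≈ 0.00008 × 41433.3 = 3.31466 m.
Hypotenuse of the two orthogonal shifts: √(8.848² + 3.31466²) = 9.4485 m.

9 m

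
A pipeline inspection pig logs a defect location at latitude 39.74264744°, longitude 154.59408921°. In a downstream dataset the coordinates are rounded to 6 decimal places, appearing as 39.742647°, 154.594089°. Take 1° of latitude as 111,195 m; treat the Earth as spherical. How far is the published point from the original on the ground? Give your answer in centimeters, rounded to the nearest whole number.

The latitude changed by +0.00000044° and the longitude by +0.00000021°.
North–south shift: 0.00000044 × 111195 = 0.0489258 m.
E–W at 39.7426°: 0.00000021° × 111195 × cos 39.7426° = 0.00000021 × 111195 × 0.7689 ≈ 0.0179551 m.
Combined displacement = (0.0489258² + 0.0179551²)^½ ≈ 0.0521164 m.
That is 0.0521164 m = 5.2116 cm.

5 centimeters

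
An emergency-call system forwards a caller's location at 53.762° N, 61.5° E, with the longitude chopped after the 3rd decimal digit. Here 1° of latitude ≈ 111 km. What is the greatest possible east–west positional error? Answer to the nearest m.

66 m

Truncating at 3 decimal places can drop up to a full unit in the last place, so the longitude may be off by as much as 0.001°.
Parallels shrink by cos φ, so at 53.762° a degree of longitude is 111000 × 0.5911 ≈ 65616.6 m.
So at most 0.001° × 65616.6 ≈ 65.6166 m east–west.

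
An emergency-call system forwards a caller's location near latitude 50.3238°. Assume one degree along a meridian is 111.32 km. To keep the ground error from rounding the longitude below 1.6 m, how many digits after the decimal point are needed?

At 50.3238° one degree of longitude covers 111320 × cos 50.3238° ≈ 111320 × 0.6384 ≈ 71072 m.
N decimal places → at most half a unit in the last place, 0.5 × 10⁻ᴺ° = 71072/2 × 10⁻ᴺ m.
Need 0.5 × 71072 × 10⁻ᴺ ≤ 1.6 → 10⁻ᴺ ≤ 4.502e-05, so N ≥ 4.35.
N = 4 would give 3.55 m (too coarse); N = 5 gives 0.355 m ≤ 1.6 m.

5 decimal places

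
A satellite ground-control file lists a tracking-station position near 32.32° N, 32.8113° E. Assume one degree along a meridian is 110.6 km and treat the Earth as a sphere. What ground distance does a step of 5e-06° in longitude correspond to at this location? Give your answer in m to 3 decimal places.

At 32.32° a degree of longitude is 110600 × cos 32.32° ≈ 93465.3 m, so 5e-06° corresponds to 0.467327 m.

0.467 m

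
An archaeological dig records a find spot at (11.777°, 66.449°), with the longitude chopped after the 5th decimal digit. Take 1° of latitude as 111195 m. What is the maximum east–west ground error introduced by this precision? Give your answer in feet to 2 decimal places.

Truncating at 5 decimal places can drop up to a full unit in the last place, so the longitude may be off by as much as 1e-05°.
One degree of longitude at 11.777° is 111195 × cos 11.777° ≈ 111195 × 0.9789 = 108854 m.
So at most 1e-05° × 108854 ≈ 1.08854 m east–west.
In feet: 1.08854 m ÷ 0.3048 ≈ 3.5713 ft.

3.57 feet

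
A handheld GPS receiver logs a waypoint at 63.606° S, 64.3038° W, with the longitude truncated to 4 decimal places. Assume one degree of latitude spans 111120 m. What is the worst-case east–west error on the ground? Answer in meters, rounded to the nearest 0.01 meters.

Truncating at 4 decimal places can drop up to a full unit in the last place, so the longitude may be off by as much as 0.0001°.
Parallels shrink by cos φ, so at 63.606° a degree of longitude is 111120 × 0.4445 ≈ 49397.4 m.
So at most 0.0001° × 49397.4 ≈ 4.93974 m east–west.

4.94 meters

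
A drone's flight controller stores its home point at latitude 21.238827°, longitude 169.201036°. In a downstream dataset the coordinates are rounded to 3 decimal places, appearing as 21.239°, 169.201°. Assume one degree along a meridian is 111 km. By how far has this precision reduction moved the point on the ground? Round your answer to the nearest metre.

The latitude changed by -0.000173° and the longitude by +0.000036°.
North–south shift: -0.000173 × 111000 = -19.203 m.
East–west at this latitude: 0.000036° × 111000 × cos 21.239° ≈ 0.000036 × 103461 = 3.72458 m.
Hypotenuse of the two orthogonal shifts: √(19.203² + 3.72458²) = 19.5609 m.

20 metres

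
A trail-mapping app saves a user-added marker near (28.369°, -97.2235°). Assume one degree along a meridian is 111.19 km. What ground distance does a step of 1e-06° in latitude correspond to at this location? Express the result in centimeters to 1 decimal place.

11.1 centimeters

Along a meridian 1e-06° is 1e-06 × 111190 = 0.11119 m.
That is 0.11119 m = 11.119 cm.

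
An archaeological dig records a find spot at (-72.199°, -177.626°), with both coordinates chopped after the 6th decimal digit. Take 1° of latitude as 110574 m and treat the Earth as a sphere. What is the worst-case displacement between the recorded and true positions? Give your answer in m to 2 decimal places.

Truncating at 6 decimal places can drop up to a full unit in the last place, so each coordinate may be off by as much as 1e-06°.
N–S: 1e-06° × 110574 m/° = 0.110574 m.
East–west component at 72.199°: 1e-06° × 110574 × cos 72.199° ≈ 1e-06 × 33803.8 ≈ 0.0338038 m.
Combining orthogonally: (0.110574² + 0.0338038²)^½ ≈ 0.115626 m.

0.12 m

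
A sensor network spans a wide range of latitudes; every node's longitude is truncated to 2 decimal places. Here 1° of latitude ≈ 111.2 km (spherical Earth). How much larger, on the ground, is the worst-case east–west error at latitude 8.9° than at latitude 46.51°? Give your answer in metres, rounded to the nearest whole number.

Truncating at 2 decimal places can drop up to a full unit in the last place, so the longitude may be off by as much as 0.01°.
Error at 8.9° = 0.01° × 111200 × cos 8.9° ≈ 1112 × 0.9880 = 1098.6 m.
Error at 46.51° = 0.01° × 111200 × cos 46.51° ≈ 1112 × 0.6882 = 765.31 m.
Difference: 1098.6 − 765.31 = 333.3 m.

333 metres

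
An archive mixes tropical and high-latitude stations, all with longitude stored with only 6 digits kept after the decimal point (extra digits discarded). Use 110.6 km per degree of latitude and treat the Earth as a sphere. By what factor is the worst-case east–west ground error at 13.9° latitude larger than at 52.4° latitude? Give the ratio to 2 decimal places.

1.59

Truncating at 6 decimal places can drop up to a full unit in the last place, so the longitude may be off by as much as 1e-06°.
Error at 13.9° = 1e-06° × 110600 × cos 13.9° ≈ 0.1106 × 0.9707 = 0.10736 m.
Error at 52.4° = 1e-06° × 110600 × cos 52.4° ≈ 0.1106 × 0.6101 = 0.067482 m.
The ratio reduces to cos 13.9° / cos 52.4° = 0.9707/0.6101 ≈ 1.5910.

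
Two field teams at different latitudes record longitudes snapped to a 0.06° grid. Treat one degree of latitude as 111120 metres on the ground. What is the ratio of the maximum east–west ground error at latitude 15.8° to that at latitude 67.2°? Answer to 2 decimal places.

With a 0.06° grid the true value lies within half a step, ±0.06°/2 = ±0.03°, of the stored one.
At 15.8°: 0.03° × 111120 × cos 15.8° = 0.03 × 111120 × 0.9622 ≈ 3207.6 m.
At 67.2°: 0.03° × 111120 × cos 67.2° = 0.03 × 111120 × 0.3875 ≈ 1291.8 m.
The ratio reduces to cos 15.8° / cos 67.2° = 0.9622/0.3875 ≈ 2.4830.

2.48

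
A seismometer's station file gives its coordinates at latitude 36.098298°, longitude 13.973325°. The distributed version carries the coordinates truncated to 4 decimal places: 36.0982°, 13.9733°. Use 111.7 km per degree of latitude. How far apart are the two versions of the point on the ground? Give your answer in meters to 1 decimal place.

Δlat = 36.098298 − 36.0982 = +0.000098°; Δlon = 13.973325 − 13.9733 = +0.000025°.
North–south shift: 0.000098 × 111700 = 10.9466 m.
East–west at this latitude: 0.000025° × 111700 × cos 36.0982° ≈ 0.000025 × 90254.5 = 2.25636 m.
Combined displacement = (10.9466² + 2.25636²)^½ ≈ 11.1767 m.

11.2 meters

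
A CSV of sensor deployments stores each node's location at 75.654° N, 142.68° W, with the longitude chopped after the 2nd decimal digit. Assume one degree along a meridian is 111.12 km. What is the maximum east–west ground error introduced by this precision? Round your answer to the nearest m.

Truncating at 2 decimal places can drop up to a full unit in the last place, so the longitude may be off by as much as 0.01°.
One degree of longitude at 75.654° is 111120 × cos 75.654° ≈ 111120 × 0.2478 = 27533 m.
So at most 0.01° × 27533 ≈ 275.33 m east–west.

275 m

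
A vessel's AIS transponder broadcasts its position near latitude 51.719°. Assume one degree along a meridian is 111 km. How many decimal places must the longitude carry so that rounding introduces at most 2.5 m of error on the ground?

At 51.719° one degree of longitude covers 111000 × cos 51.719° ≈ 111000 × 0.6195 ≈ 68766.6 m.
N decimal places → at most half a unit in the last place, 0.5 × 10⁻ᴺ° = 68766.6/2 × 10⁻ᴺ m.
Setting 34383.3 × 10⁻ᴺ ≤ 2.5 gives 10ᴺ ≥ 1.375e+04, i.e. N ≥ 4.14.
N = 4 would give 3.44 m (too coarse); N = 5 gives 0.344 m ≤ 2.5 m.

5 decimal places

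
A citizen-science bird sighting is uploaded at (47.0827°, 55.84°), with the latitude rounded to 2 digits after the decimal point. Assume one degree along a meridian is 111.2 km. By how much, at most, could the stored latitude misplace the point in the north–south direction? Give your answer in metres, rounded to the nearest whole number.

556 metres

Rounding to 2 decimal places leaves the latitude within ±0.005° of the true value.
So the N–S error is at most 0.005 × 111200 = 556 m.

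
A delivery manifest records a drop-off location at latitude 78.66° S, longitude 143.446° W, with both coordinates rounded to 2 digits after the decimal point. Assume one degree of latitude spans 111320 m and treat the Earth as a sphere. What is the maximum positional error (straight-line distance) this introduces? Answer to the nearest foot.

Rounding to 2 decimal places leaves each coordinate within ±0.005° of the true value.
North–south component: 0.005° × 111320 = 556.6 m.
Longitude error → 0.005 × 111320 × cos 78.66° = 0.005 × 111320 × 0.1966 ≈ 109.445 m.
Worst case both components are at the extreme and orthogonal: √(556.6² + 109.445²) ≈ 567.258 m.
Converting: 567.258 m × 3.2808 ft/m ≈ 1861.1 ft.

1861 feet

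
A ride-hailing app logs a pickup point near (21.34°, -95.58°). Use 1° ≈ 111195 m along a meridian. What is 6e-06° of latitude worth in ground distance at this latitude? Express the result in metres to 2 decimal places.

0.67 metres

6e-06° × 111195 m/° = 0.66717 m.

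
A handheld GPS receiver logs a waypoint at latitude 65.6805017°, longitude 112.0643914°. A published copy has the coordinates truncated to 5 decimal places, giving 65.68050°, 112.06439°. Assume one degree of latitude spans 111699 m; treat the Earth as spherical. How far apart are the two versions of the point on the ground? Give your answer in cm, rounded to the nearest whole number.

The latitude changed by +0.0000017° and the longitude by +0.0000014°.
North–south shift: 0.0000017 × 111699 = 0.189888 m.
East–west at this latitude: 0.0000014° × 111699 × cos 65.6805° ≈ 0.0000014 × 46000.4 = 0.0644005 m.
Combined displacement = (0.189888² + 0.0644005²)^½ ≈ 0.200512 m.
That is 0.200512 m = 20.051 cm.

20 cm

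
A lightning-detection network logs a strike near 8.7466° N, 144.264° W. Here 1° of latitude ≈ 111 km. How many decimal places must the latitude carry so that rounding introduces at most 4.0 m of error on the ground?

5

One degree of latitude covers 111000 m.
With N decimal places the half-ulp bound is 0.5·10⁻ᴺ°, or 0.5·10⁻ᴺ × 111000 m on the ground.
Setting 55500 × 10⁻ᴺ ≤ 4.0 gives 10ᴺ ≥ 1.388e+04, i.e. N ≥ 4.14.
So 5 decimal places suffice (0.555 m); 4 would allow up to 5.55 m.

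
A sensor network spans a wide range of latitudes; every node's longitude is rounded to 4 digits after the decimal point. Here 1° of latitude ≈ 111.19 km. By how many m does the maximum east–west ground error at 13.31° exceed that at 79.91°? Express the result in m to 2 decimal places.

4.44 m

Rounding to 4 decimal places leaves the longitude within ±5e-05° of the true value.
At 13.31°: 5e-05° × 111190 × cos 13.31° = 5e-05 × 111190 × 0.9731 ≈ 5.4102 m.
At 79.91°: 5e-05° × 111190 × cos 79.91° = 5e-05 × 111190 × 0.1752 ≈ 0.974 m.
Difference: 5.4102 − 0.974 = 4.4362 m.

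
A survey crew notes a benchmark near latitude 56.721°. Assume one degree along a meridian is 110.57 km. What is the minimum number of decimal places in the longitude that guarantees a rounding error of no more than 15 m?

At 56.721° one degree of longitude covers 110570 × cos 56.721° ≈ 110570 × 0.5487 ≈ 60671.6 m.
N decimal places → at most half a unit in the last place, 0.5 × 10⁻ᴺ° = 60671.6/2 × 10⁻ᴺ m.
Need 0.5 × 60671.6 × 10⁻ᴺ ≤ 15 → 10⁻ᴺ ≤ 4.945e-04, so N ≥ 3.31.
So 4 decimal places suffice (3.03 m); 3 would allow up to 30.3 m.

4 decimal places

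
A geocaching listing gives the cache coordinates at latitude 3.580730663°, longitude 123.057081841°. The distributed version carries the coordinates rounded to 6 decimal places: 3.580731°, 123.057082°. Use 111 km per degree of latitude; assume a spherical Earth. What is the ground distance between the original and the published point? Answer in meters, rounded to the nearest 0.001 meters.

The latitude changed by -0.000000337° and the longitude by -0.000000159°.
North–south shift: -0.000000337 × 111000 = -0.037407 m.
E–W at 3.58073°: -0.000000159° × 111000 × cos 3.58073° = -0.000000159 × 111000 × 0.9980 ≈ -0.0176145 m.
Distance: √(0.037407² + 0.0176145²) ≈ 0.0413468 m.

0.041 meters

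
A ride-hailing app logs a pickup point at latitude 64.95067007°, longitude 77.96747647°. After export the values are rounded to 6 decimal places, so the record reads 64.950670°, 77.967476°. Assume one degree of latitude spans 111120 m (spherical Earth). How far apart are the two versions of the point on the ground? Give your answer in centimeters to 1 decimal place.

Δlat = 64.95067007 − 64.950670 = +0.00000007°; Δlon = 77.96747647 − 77.967476 = +0.00000047°.
N–S: 0.00000007° × 111120 m/° = 0.0077784 m.
East–west at this latitude: 0.00000047° × 111120 × cos 64.9507° ≈ 0.00000047 × 47048 = 0.0221126 m.
Distance: √(0.0077784² + 0.0221126²) ≈ 0.0234408 m.
That is 0.0234408 m = 2.3441 cm.

2.3 centimeters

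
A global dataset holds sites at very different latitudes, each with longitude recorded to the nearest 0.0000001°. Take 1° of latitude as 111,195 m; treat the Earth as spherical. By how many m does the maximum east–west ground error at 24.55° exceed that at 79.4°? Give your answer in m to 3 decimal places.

Rounding to 7 decimal places leaves the longitude within ±5e-08° of the true value.
Error at 24.55° = 5e-08° × 111195 × cos 24.55° ≈ 0.0055597 × 0.9096 = 0.0050571 m.
Error at 79.4° = 5e-08° × 111195 × cos 79.4° ≈ 0.0055597 × 0.1840 = 0.0010227 m.
Difference: 0.0050571 − 0.0010227 = 0.0040344 m.

0.004 m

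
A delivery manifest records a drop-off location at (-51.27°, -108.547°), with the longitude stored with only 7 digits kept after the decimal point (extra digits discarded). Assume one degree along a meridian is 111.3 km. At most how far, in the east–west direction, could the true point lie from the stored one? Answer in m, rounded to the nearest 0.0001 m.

Truncating at 7 decimal places can drop up to a full unit in the last place, so the longitude may be off by as much as 1e-07°.
One degree of longitude at 51.27° is 111300 × cos 51.27° ≈ 111300 × 0.6257 = 69635 m.
East–west error: 1e-07° × 69635 m/° ≈ 0.0069635 m.

0.0070 m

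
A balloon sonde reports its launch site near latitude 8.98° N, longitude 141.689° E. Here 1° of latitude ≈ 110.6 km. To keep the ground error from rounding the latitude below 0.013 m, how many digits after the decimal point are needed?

7 decimal places

One degree of latitude covers 110600 m.
Rounding to N decimal places gives at most 0.5 × 10⁻ᴺ degrees of error, i.e. 0.5 × 10⁻ᴺ × 110600 m.
Setting 55300 × 10⁻ᴺ ≤ 0.013 gives 10ᴺ ≥ 4.254e+06, i.e. N ≥ 6.63.
At 6 places the error can reach 0.0553 m, but 7 places keeps it to 0.00553 m.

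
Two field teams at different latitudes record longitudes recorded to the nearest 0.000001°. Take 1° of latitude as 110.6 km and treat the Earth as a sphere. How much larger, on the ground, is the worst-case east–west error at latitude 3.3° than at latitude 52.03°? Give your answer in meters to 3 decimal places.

0.021 meters

Rounding to 6 decimal places leaves the longitude within ±5e-07° of the true value.
Error at 3.3° = 5e-07° × 110600 × cos 3.3° ≈ 0.0553 × 0.9983 = 0.055208 m.
At 52.03°: 5e-07° × 110600 × cos 52.03° = 5e-07 × 110600 × 0.6152 ≈ 0.034023 m.
So the lower-latitude error exceeds the higher by 0.055208 − 0.034023 = 0.021185 m.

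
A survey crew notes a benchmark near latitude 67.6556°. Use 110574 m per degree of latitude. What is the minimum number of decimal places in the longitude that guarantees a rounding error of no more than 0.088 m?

At 67.6556° one degree of longitude covers 110574 × cos 67.6556° ≈ 110574 × 0.3802 ≈ 42037.3 m.
Rounding to N decimal places gives at most 0.5 × 10⁻ᴺ degrees of error, i.e. 0.5 × 10⁻ᴺ × 42037.3 m.
Setting 21018.6 × 10⁻ᴺ ≤ 0.088 gives 10ᴺ ≥ 2.388e+05, i.e. N ≥ 5.38.
At 5 places the error can reach 0.21 m, but 6 places keeps it to 0.021 m.

6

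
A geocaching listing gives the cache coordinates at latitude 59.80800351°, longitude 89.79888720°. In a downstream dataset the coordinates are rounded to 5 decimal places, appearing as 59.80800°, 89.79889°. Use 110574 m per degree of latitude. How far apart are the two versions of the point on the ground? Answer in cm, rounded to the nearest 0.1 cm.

41.8 cm

Δlat = 59.80800351 − 59.80800 = +0.00000351°; Δlon = 89.79888720 − 89.79889 = -0.00000280°.
North–south shift: 0.00000351 × 110574 = 0.388115 m.
E–W at 59.808°: -0.00000280° × 110574 × cos 59.808° = -0.00000280 × 110574 × 0.5029 ≈ -0.155701 m.
Distance: √(0.388115² + 0.155701²) ≈ 0.418182 m.
That is 0.418182 m = 41.818 cm.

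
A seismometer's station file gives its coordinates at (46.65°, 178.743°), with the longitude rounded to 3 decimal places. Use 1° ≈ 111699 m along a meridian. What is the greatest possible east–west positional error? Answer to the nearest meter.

Rounding to 3 decimal places leaves the longitude within ±0.0005° of the true value.
One degree of longitude at 46.65° is 111699 × cos 46.65° ≈ 111699 × 0.6865 = 76676.1 m.
Maximum E–W displacement: 0.0005 × 76676.1 = 38.3381 m.

38 meters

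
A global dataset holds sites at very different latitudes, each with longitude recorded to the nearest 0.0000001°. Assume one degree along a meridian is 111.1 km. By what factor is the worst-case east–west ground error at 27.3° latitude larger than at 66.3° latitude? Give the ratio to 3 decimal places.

Rounding to 7 decimal places leaves the longitude within ±5e-08° of the true value.
Error at 27.3° = 5e-08° × 111100 × cos 27.3° ≈ 0.005555 × 0.8886 = 0.0049363 m.
Error at 66.3° = 5e-08° × 111100 × cos 66.3° ≈ 0.005555 × 0.4019 = 0.0022328 m.
The ratio reduces to cos 27.3° / cos 66.3° = 0.8886/0.4019 ≈ 2.2108.

2.211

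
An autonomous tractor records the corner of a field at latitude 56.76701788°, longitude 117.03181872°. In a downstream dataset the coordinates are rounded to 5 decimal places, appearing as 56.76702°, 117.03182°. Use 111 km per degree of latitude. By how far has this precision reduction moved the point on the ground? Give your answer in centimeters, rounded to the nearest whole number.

25 centimeters

Δlat = 56.76701788 − 56.76702 = -0.00000212°; Δlon = 117.03181872 − 117.03182 = -0.00000128°.
North–south shift: -0.00000212 × 111000 = -0.23532 m.
E–W at 56.767°: -0.00000128° × 111000 × cos 56.767° = -0.00000128 × 111000 × 0.5480 ≈ -0.0778662 m.
Combined displacement = (0.23532² + 0.0778662²)^½ ≈ 0.247868 m.
That is 0.247868 m = 24.787 cm.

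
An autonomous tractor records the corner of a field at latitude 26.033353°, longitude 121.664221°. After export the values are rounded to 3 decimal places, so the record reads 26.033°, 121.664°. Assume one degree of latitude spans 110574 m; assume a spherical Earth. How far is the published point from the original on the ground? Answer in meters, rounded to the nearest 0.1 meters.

44.8 meters

Δlat = 26.033353 − 26.033 = +0.000353°; Δlon = 121.664221 − 121.664 = +0.000221°.
North–south shift: 0.000353 × 110574 = 39.0326 m.
E–W at 26.033°: 0.000221° × 110574 × cos 26.033° = 0.000221 × 110574 × 0.8985 ≈ 21.9575 m.
Hypotenuse of the two orthogonal shifts: √(39.0326² + 21.9575²) = 44.7848 m.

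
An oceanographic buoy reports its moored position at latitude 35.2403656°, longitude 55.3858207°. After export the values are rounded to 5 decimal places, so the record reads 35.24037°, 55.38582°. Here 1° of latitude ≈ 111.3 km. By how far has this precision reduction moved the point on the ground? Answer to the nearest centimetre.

Δlat = 35.2403656 − 35.24037 = -0.0000044°; Δlon = 55.3858207 − 55.38582 = +0.0000007°.
North–south shift: -0.0000044 × 111300 = -0.48972 m.
East–west at this latitude: 0.0000007° × 111300 × cos 35.2404° ≈ 0.0000007 × 90903 = 0.0636321 m.
Hypotenuse of the two orthogonal shifts: √(0.48972² + 0.0636321²) = 0.493837 m.
That is 0.493837 m = 49.384 cm.

49 centimetres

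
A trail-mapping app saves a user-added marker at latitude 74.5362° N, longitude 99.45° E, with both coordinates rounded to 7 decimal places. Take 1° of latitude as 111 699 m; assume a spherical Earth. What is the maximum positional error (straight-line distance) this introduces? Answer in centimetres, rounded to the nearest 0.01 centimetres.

0.58 centimetres

Rounding to 7 decimal places leaves each coordinate within ±5e-08° of the true value.
North–south component: 5e-08° × 111699 = 0.00558495 m.
E–W at 74.5362°: 5e-08° × 111699 × cos 74.5362° = 5e-08 × 111699 × 0.2666 ≈ 0.00148911 m.
The two errors are perpendicular, so the maximum displacement is √(0.00558495² + 0.00148911²) ≈ 0.00578006 m.
That is 0.00578006 m = 0.57801 cm.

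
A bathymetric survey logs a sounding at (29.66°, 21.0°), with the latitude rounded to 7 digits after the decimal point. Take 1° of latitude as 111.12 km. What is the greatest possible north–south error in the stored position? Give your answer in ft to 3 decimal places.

0.018 ft

Rounding to 7 decimal places leaves the latitude within ±5e-08° of the true value.
Along the meridian that is 5e-08° × 111120 m/° = 0.005556 m.
Converting: 0.005556 m × 3.2808 ft/m ≈ 0.018228 ft.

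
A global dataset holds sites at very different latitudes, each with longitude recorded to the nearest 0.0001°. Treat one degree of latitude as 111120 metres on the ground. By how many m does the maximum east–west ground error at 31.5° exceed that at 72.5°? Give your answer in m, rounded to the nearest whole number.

Rounding to 4 decimal places leaves the longitude within ±5e-05° of the true value.
At 31.5°: 5e-05° × 111120 × cos 31.5° = 5e-05 × 111120 × 0.8526 ≈ 4.7373 m.
Error at 72.5° = 5e-05° × 111120 × cos 72.5° ≈ 5.556 × 0.3007 = 1.6707 m.
Difference: 4.7373 − 1.6707 = 3.0665 m.

3 m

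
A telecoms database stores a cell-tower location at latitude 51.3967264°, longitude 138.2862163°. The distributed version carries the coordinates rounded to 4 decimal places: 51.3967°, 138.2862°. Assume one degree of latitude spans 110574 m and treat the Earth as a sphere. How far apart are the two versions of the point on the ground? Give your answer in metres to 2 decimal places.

3.13 metres

Δlat = 51.3967264 − 51.3967 = +0.0000264°; Δlon = 138.2862163 − 138.2862 = +0.0000163°.
North–south shift: 0.0000264 × 110574 = 2.91915 m.
East–west at this latitude: 0.0000163° × 110574 × cos 51.3967° ≈ 0.0000163 × 68989.8 = 1.12453 m.
Combined displacement = (2.91915² + 1.12453²)^½ ≈ 3.12826 m.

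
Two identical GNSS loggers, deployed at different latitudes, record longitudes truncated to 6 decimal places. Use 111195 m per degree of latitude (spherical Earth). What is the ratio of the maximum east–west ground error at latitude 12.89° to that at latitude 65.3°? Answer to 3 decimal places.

2.333

Truncating at 6 decimal places can drop up to a full unit in the last place, so the longitude may be off by as much as 1e-06°.
Error at 12.89° = 1e-06° × 111195 × cos 12.89° ≈ 0.11119 × 0.9748 = 0.10839 m.
At 65.3°: 1e-06° × 111195 × cos 65.3° = 1e-06 × 111195 × 0.4179 ≈ 0.046465 m.
Ratio: 0.10839 / 0.046465 = cos 12.89° / cos 65.3° ≈ 2.3328.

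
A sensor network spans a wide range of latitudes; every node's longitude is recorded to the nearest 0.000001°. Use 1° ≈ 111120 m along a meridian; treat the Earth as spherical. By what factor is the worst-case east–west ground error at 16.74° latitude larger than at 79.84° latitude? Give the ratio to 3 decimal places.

5.429

Rounding to 6 decimal places leaves the longitude within ±5e-07° of the true value.
At 16.74°: 5e-07° × 111120 × cos 16.74° = 5e-07 × 111120 × 0.9576 ≈ 0.053205 m.
Error at 79.84° = 5e-07° × 111120 × cos 79.84° ≈ 0.05556 × 0.1764 = 0.0098007 m.
Ratio: 0.053205 / 0.0098007 = cos 16.74° / cos 79.84° ≈ 5.4288.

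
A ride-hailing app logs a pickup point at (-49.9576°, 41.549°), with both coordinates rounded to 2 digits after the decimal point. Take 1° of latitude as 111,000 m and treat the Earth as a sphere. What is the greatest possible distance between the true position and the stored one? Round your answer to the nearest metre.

Rounding to 2 decimal places leaves each coordinate within ±0.005° of the true value.
N–S: 0.005° × 111000 m/° = 555 m.
East–west component at 49.9576°: 0.005° × 111000 × cos 49.9576° ≈ 0.005 × 71412.3 ≈ 357.062 m.
Combining orthogonally: (555² + 357.062²)^½ ≈ 659.938 m.

660 metres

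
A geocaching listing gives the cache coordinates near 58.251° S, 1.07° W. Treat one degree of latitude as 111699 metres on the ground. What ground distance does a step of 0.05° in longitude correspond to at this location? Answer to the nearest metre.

At 58.251° a degree of longitude is 111699 × cos 58.251° ≈ 58775.9 m, so 0.05° corresponds to 2938.8 m.

2939 metres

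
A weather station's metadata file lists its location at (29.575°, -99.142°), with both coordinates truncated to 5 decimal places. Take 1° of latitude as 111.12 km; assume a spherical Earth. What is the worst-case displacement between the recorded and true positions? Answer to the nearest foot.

Truncating at 5 decimal places can drop up to a full unit in the last place, so each coordinate may be off by as much as 1e-05°.
North–south component: 1e-05° × 111120 = 1.1112 m.
E–W at 29.575°: 1e-05° × 111120 × cos 29.575° = 1e-05 × 111120 × 0.8697 ≈ 0.966422 m.
Worst case both components are at the extreme and orthogonal: √(1.1112² + 0.966422²) ≈ 1.47266 m.
In feet: 1.47266 m ÷ 0.3048 ≈ 4.8316 ft.

5 feet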